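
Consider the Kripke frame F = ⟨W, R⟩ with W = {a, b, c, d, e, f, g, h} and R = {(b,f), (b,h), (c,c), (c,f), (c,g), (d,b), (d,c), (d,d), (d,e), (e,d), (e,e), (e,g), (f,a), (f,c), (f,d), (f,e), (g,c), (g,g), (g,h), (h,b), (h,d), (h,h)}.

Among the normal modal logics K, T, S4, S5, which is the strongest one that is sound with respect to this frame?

Reflexive (axiom T): no — a is not related to itself.
Transitive (axiom 4): no — b R f and f R a, but not b R a.
Euclidean (axiom 5): no — b R f and b R h, but not f R h.
So F validates K; T would additionally require R to be reflexive. The strongest is K.

K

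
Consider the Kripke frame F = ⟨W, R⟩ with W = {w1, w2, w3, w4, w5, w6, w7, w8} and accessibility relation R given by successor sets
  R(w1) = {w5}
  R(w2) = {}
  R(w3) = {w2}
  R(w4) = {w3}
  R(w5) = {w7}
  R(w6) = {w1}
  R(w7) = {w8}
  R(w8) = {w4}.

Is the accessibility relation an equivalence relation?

No

Reflexive: no — w1 is not related to itself.
Symmetric: no — w1 R w5 but not w5 R w1.
Transitive: no — w1 R w5 and w5 R w7, but not w1 R w7.
So R is not an equivalence relation.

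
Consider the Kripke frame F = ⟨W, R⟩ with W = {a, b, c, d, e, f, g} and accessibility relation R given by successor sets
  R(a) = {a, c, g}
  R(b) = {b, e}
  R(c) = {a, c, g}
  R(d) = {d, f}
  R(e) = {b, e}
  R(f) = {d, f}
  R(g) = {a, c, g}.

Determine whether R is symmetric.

Symmetric: yes — every pair in R has its reverse in R.

Yes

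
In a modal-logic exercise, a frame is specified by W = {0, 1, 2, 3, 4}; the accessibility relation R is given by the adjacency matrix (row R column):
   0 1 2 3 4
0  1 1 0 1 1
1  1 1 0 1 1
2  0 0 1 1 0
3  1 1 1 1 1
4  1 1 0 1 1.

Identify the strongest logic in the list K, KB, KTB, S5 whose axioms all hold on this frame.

KTB

Symmetric (axiom B): yes — every pair in R has its reverse in R.
Reflexive (axiom T): yes — every world is R-related to itself.
Euclidean (axiom 5): no — 3 R 0 and 3 R 2, but not 0 R 2.
So F validates K, KB, KTB; S5 would additionally require R to be Euclidean. The strongest is KTB.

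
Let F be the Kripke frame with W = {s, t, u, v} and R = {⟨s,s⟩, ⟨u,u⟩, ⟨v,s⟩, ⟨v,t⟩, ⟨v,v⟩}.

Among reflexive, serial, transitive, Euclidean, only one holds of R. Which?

transitive

Reflexive: no — t is not related to itself.
Serial: no — t has no R-successor.
Transitive: yes — every two-step R-path is closed by a direct edge.
Euclidean: no — v R s and v R t, but not s R t.
Only transitive holds.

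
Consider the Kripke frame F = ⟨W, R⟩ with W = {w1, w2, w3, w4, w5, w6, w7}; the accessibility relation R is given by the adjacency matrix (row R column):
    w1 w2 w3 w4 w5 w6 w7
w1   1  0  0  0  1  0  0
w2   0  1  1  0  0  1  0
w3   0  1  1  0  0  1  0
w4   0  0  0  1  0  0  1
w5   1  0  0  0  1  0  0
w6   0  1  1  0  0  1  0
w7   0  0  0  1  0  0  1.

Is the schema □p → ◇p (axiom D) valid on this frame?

By correspondence theory, D is valid on a frame iff R is serial.
Serial: yes — every world has a successor (e.g. w1 R w1).

Yes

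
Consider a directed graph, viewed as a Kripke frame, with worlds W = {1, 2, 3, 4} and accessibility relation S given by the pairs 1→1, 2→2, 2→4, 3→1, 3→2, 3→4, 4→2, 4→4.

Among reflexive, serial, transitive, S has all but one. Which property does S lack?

reflexive

Reflexive: no — 3 is not related to itself.
Serial: yes — every world has a successor (e.g. 1 S 1).
Transitive: yes — every two-step S-path is closed by a direct edge.
Only reflexive fails.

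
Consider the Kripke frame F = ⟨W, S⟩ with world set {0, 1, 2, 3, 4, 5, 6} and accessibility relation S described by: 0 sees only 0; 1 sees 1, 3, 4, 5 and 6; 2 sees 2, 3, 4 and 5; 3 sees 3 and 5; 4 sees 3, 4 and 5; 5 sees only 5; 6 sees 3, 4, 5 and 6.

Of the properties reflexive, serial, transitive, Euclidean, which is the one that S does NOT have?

Reflexive: yes — every world is S-related to itself.
Serial: yes — every world has a successor (e.g. 0 S 0).
Transitive: yes — every two-step S-path is closed by a direct edge.
Euclidean: no — 1 S 3 and 1 S 4, but not 3 S 4.
Only Euclidean fails.

Euclidean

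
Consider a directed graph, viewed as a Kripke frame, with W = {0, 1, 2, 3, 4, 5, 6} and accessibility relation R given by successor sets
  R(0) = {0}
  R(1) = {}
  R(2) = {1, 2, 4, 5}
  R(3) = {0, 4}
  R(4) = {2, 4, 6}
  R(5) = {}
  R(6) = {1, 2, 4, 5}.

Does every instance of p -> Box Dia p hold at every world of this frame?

By correspondence theory, B is valid on a frame iff R is symmetric.
Symmetric: no — 2 R 1 but not 1 R 2.

No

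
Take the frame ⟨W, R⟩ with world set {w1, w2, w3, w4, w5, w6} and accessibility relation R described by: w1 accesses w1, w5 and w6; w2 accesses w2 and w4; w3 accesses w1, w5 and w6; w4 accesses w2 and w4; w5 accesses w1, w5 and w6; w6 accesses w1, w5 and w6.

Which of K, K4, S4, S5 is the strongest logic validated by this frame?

Transitive (axiom 4): yes — every two-step R-path is closed by a direct edge.
Reflexive (axiom T): no — w3 is not related to itself.
Euclidean (axiom 5): yes — any two successors of a common world are R-related.
So F validates K, K4; S4 would additionally require R to be reflexive. The strongest is K4.

K4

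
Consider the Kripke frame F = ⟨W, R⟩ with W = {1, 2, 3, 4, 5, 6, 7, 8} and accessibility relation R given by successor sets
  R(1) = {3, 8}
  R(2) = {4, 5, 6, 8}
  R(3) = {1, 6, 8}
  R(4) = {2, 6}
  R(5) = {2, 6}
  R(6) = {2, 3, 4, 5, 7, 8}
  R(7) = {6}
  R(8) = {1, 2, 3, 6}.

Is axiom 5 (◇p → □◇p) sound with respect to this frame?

Axiom 5 corresponds to the accessibility relation being Euclidean.
Euclidean: no — 2 R 4 and 2 R 5, but not 4 R 5.

No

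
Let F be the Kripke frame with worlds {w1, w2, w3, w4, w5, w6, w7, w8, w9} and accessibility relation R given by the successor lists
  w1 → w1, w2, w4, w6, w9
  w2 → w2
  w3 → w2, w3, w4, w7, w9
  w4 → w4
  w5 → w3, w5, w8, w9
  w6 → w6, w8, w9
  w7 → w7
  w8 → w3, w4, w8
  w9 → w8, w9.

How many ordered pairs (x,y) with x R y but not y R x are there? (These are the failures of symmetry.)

Enumerating: (w1,w2), (w1,w4), (w1,w6), (w1,w9), (w3,w2), (w3,w4), (w3,w7), (w3,w9), (w5,w3), (w5,w8), (w5,w9), (w6,w8), (w6,w9), (w8,w3), (w8,w4), (w9,w8).

16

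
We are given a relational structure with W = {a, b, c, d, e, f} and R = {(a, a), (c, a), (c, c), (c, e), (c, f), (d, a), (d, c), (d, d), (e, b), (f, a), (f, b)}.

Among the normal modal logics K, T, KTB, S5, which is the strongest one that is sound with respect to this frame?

Reflexive (axiom T): no — b is not related to itself.
Symmetric (axiom B): no — c R a but not a R c.
Euclidean (axiom 5): no — c R a and c R e, but not a R e.
So F validates K; T would additionally require R to be reflexive. The strongest is K.

K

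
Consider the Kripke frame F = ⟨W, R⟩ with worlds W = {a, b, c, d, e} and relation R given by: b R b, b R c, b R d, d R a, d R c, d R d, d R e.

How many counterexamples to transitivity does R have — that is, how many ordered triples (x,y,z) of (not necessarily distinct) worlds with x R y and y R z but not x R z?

2

Enumerating: (b,d,a), (b,d,e).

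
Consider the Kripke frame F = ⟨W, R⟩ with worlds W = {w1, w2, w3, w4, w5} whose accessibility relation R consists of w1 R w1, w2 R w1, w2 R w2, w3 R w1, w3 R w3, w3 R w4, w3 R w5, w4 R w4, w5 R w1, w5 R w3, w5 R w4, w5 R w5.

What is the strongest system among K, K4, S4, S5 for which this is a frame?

Transitive (axiom 4): yes — every two-step R-path is closed by a direct edge.
Reflexive (axiom T): yes — every world is R-related to itself.
Euclidean (axiom 5): no — w3 R w1 and w3 R w4, but not w1 R w4.
So F validates K, K4, S4; S5 would additionally require R to be Euclidean. The strongest is S4.

S4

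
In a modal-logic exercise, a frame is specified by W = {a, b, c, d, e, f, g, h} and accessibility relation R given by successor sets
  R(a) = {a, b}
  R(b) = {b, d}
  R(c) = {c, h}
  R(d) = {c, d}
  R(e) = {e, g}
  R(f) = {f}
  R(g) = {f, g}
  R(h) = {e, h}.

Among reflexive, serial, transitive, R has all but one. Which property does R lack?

Reflexive: yes — every world is R-related to itself.
Serial: yes — every world has a successor (e.g. a R a).
Transitive: no — a R b and b R d, but not a R d.
Only transitive fails.

transitive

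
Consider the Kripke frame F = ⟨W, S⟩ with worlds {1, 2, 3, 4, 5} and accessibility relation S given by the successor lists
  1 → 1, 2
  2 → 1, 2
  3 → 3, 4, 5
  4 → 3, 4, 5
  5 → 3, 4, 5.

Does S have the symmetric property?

Symmetric: yes — every pair in S has its reverse in S.

Yes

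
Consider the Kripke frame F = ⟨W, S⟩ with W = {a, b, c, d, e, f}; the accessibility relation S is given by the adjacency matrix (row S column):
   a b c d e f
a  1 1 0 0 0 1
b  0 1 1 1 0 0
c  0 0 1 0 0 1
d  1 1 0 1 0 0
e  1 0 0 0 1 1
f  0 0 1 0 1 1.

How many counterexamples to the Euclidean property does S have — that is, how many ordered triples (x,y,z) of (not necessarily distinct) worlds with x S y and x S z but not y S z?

Enumerating: (a,b,a), (a,b,f), (a,f,a), (a,f,b), (b,c,b), (b,c,d), (b,d,c), (d,a,d), (d,b,a), (e,a,e), (e,f,a), (f,c,e), (f,e,c).

13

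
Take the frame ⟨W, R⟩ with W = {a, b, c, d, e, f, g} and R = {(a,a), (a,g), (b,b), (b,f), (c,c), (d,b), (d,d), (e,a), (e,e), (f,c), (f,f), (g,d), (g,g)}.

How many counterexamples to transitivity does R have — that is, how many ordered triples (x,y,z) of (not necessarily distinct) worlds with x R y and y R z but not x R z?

5

Enumerating: (a,g,d), (b,f,c), (d,b,f), (e,a,g), (g,d,b).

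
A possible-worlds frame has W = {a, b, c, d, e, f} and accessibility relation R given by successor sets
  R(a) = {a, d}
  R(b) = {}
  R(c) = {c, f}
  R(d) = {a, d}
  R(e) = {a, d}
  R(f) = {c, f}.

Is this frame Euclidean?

Euclidean: yes — any two successors of a common world are R-related.

Yes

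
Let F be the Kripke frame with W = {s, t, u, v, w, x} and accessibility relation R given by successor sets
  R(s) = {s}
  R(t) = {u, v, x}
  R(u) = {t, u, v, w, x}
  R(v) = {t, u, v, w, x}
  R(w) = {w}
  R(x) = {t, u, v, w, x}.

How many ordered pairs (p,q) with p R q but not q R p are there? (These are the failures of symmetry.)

Enumerating: (u,w), (v,w), (x,w).

3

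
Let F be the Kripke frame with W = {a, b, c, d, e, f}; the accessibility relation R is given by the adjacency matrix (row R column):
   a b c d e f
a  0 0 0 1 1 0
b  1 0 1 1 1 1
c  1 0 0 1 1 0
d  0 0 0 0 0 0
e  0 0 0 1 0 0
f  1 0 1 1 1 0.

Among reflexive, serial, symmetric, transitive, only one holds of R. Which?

Reflexive: no — a is not related to itself.
Serial: no — d has no R-successor.
Symmetric: no — a R d but not d R a.
Transitive: yes — every two-step R-path is closed by a direct edge.
Only transitive holds.

transitive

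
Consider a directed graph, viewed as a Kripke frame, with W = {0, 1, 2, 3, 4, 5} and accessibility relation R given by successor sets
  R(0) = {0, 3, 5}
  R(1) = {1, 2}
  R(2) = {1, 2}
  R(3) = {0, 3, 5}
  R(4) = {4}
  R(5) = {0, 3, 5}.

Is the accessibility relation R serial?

Serial: yes — every world has a successor (e.g. 0 R 0).

Yes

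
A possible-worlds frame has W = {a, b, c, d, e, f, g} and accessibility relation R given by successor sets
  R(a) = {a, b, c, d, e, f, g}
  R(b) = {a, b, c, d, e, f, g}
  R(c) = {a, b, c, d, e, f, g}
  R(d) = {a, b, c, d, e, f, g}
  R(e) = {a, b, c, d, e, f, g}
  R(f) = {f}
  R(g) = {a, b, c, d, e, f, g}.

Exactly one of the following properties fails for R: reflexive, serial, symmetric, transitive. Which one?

symmetric

Reflexive: yes — every world is R-related to itself.
Serial: yes — every world has a successor (e.g. a R a).
Symmetric: no — a R f but not f R a.
Transitive: yes — every two-step R-path is closed by a direct edge.
Only symmetric fails.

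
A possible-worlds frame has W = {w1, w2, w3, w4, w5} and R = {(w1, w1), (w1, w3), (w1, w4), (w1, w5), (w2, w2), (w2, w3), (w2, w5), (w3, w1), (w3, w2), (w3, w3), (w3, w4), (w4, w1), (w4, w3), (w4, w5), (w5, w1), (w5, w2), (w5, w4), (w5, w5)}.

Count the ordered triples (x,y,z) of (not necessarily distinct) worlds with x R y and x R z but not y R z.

Enumerating: (w1,w3,w5), (w1,w4,w4), (w1,w5,w3), (w2,w3,w5), (w2,w5,w3), (w3,w1,w2), (w3,w2,w1), (w3,w2,w4), (w3,w4,w2), (w3,w4,w4), (w4,w3,w5), (w4,w5,w3), (w5,w1,w2), (w5,w2,w1), (w5,w2,w4), (w5,w4,w2), (w5,w4,w4).

17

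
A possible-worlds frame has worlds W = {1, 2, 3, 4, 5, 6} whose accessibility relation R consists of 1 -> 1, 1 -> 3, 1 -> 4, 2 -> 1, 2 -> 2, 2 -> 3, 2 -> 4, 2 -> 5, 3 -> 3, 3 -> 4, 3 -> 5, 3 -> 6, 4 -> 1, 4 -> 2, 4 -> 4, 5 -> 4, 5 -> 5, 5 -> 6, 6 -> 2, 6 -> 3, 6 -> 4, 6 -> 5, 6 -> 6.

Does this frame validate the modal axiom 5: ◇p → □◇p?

No

The schema 5 characterises exactly the Euclidean frames.
Euclidean: no — 1 R 4 and 1 R 3, but not 4 R 3.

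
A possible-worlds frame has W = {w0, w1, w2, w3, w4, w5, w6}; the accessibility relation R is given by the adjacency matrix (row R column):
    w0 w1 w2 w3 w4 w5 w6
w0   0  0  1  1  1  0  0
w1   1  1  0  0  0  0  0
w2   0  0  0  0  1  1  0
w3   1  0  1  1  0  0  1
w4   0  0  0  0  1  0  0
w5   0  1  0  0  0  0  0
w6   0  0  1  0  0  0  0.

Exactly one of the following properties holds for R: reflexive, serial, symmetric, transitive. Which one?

serial

Reflexive: no — w0 is not related to itself.
Serial: yes — every world has a successor (e.g. w0 R w2).
Symmetric: no — w0 R w2 but not w2 R w0.
Transitive: no — w0 R w2 and w2 R w5, but not w0 R w5.
Only serial holds.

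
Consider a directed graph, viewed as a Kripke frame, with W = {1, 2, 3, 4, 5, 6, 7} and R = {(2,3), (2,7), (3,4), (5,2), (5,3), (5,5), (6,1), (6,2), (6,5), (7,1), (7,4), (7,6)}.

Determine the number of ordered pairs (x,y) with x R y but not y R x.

Enumerating: (2,3), (2,7), (3,4), (5,2), (5,3), (6,1), (6,2), (6,5), (7,1), (7,4), (7,6).

11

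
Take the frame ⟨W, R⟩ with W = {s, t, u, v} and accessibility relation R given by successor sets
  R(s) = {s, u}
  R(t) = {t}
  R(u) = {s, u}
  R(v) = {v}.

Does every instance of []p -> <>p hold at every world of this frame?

The schema D characterises exactly the serial frames.
Serial: yes — every world has a successor (e.g. s R s).

Yes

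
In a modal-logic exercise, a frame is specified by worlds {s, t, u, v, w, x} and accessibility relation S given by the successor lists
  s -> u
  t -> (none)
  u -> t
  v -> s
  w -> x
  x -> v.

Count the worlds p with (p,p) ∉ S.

Enumerating: s, t, u, v, w, x.

6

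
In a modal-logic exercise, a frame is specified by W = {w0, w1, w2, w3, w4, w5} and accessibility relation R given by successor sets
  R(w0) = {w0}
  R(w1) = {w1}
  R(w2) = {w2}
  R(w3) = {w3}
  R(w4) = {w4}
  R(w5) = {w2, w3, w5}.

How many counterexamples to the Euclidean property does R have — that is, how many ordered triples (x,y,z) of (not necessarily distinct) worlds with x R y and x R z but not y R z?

4

Enumerating: (w5,w2,w3), (w5,w2,w5), (w5,w3,w2), (w5,w3,w5).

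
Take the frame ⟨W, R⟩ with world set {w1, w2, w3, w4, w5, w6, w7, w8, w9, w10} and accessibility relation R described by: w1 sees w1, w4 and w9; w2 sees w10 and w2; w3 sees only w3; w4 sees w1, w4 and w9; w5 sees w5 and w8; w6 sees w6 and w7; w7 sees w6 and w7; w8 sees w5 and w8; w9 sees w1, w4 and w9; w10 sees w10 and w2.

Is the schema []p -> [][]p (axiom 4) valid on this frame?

Yes

The schema 4 characterises exactly the transitive frames.
Transitive: yes — every two-step R-path is closed by a direct edge.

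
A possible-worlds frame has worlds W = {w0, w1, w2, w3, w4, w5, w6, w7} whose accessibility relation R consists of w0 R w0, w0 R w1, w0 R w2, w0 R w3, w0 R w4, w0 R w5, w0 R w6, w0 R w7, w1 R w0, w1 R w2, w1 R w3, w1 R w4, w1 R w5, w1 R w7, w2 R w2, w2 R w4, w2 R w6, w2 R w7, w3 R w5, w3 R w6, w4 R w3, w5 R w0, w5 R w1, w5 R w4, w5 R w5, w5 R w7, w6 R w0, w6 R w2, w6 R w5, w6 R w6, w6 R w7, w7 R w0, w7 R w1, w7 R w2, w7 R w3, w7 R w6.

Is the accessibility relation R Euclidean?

Euclidean: no — w0 R w1 and w0 R w6, but not w1 R w6.

No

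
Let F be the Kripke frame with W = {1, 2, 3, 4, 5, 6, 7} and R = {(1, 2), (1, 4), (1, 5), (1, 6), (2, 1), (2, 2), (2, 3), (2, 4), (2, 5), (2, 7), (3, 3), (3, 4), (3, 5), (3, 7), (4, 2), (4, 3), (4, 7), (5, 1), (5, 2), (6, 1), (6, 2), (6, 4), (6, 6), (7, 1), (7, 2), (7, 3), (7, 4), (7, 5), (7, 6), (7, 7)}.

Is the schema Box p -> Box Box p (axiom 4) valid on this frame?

No

Axiom 4 corresponds to the accessibility relation being transitive.
Transitive: no — 1 R 2 and 2 R 3, but not 1 R 3.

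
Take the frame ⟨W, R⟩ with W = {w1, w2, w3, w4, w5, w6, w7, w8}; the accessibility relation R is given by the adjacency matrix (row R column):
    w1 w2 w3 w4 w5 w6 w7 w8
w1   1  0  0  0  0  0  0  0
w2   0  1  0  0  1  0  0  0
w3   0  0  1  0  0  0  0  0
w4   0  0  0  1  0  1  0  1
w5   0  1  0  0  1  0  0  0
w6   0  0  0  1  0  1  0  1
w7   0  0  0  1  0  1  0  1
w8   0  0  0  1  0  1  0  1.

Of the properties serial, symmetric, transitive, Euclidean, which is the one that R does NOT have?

Serial: yes — every world has a successor (e.g. w1 R w1).
Symmetric: no — w7 R w4 but not w4 R w7.
Transitive: yes — every two-step R-path is closed by a direct edge.
Euclidean: yes — any two successors of a common world are R-related.
Only symmetric fails.

symmetric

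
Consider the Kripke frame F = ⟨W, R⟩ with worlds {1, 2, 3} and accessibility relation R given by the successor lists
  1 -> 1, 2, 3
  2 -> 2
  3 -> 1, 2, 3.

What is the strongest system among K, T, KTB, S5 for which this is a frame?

Reflexive (axiom T): yes — every world is R-related to itself.
Symmetric (axiom B): no — 1 R 2 but not 2 R 1.
Euclidean (axiom 5): no — 1 R 2 and 1 R 3, but not 2 R 3.
So F validates K, T; KTB would additionally require R to be symmetric. The strongest is T.

T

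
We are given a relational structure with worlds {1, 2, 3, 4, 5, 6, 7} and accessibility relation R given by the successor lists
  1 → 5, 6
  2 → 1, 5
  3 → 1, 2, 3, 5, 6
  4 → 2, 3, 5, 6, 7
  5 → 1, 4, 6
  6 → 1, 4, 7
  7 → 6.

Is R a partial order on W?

Reflexive: no — 1 is not related to itself.
Transitive: no — 1 R 5 and 5 R 4, but not 1 R 4.
Antisymmetric: no — 1 R 5 and 5 R 1 with 1 ≠ 5.
So R is not a partial order.

No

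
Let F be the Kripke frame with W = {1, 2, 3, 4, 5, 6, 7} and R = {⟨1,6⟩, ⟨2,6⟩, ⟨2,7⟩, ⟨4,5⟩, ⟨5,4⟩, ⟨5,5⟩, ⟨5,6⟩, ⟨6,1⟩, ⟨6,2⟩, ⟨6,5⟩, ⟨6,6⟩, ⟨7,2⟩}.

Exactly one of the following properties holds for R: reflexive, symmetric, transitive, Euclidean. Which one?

symmetric

Reflexive: no — 1 is not related to itself.
Symmetric: yes — every pair in R has its reverse in R.
Transitive: no — 1 R 6 and 6 R 2, but not 1 R 2.
Euclidean: no — 2 R 6 and 2 R 7, but not 6 R 7.
Only symmetric holds.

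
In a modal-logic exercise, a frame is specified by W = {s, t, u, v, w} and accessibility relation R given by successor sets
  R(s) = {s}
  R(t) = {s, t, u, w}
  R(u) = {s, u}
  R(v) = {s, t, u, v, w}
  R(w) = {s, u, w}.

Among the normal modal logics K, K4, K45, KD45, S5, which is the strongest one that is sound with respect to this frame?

Transitive (axiom 4): yes — every two-step R-path is closed by a direct edge.
Euclidean (axiom 5): no — t R s and t R u, but not s R u.
Serial (axiom D): yes — every world has a successor (e.g. s R s).
Reflexive (axiom T): yes — every world is R-related to itself.
So F validates K, K4; K45 would additionally require R to be Euclidean. The strongest is K4.

K4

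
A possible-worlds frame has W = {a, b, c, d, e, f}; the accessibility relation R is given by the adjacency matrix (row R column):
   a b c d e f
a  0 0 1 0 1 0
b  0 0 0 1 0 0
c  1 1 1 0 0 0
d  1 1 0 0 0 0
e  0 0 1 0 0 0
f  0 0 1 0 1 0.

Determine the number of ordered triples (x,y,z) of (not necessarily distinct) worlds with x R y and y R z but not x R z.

Enumerating: (a,c,a), (a,c,b), (b,d,a), (b,d,b), (c,a,e), (c,b,d), (d,a,c), (d,a,e), (d,b,d), (e,c,a), (e,c,b), (f,c,a), (f,c,b).

13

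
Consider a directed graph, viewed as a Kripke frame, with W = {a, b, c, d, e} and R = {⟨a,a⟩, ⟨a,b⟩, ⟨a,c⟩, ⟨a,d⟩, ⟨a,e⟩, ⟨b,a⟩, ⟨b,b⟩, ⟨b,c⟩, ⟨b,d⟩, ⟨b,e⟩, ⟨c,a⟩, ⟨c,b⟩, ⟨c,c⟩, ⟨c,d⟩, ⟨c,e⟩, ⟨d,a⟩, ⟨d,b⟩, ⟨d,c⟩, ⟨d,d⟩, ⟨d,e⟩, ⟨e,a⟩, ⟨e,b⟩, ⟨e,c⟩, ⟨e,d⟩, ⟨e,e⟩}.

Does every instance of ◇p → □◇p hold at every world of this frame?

The schema 5 characterises exactly the Euclidean frames.
Euclidean: yes — any two successors of a common world are R-related.

Yes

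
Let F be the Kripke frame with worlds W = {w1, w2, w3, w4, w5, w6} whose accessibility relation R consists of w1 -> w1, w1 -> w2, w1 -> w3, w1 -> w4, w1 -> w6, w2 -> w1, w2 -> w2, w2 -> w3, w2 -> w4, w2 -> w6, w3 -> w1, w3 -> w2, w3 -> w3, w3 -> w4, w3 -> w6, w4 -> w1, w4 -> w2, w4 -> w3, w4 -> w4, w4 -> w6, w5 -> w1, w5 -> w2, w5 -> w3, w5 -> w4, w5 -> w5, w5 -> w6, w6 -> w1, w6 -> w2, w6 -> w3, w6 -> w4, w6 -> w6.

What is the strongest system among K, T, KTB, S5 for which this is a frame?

Reflexive (axiom T): yes — every world is R-related to itself.
Symmetric (axiom B): no — w5 R w1 but not w1 R w5.
Euclidean (axiom 5): no — w5 R w1 and w5 R w5, but not w1 R w5.
So F validates K, T; KTB would additionally require R to be symmetric. The strongest is T.

T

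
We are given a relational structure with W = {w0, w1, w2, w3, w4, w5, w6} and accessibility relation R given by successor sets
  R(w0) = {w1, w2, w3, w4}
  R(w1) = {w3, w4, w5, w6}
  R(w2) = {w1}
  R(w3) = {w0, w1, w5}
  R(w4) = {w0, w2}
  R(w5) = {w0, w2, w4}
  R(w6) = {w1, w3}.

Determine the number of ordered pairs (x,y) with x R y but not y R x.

11

Enumerating: (w0,w1), (w0,w2), (w1,w4), (w1,w5), (w2,w1), (w3,w5), (w4,w2), (w5,w0), (w5,w2), (w5,w4), (w6,w3).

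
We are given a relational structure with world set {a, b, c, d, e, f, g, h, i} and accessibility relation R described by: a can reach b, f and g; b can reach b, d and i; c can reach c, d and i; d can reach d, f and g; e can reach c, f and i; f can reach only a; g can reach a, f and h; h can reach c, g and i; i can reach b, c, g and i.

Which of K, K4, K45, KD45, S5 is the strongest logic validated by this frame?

Transitive (axiom 4): no — a R b and b R d, but not a R d.
Euclidean (axiom 5): no — a R b and a R f, but not b R f.
Serial (axiom D): yes — every world has a successor (e.g. a R b).
Reflexive (axiom T): no — a is not related to itself.
So F validates K; K4 would additionally require R to be transitive. The strongest is K.

K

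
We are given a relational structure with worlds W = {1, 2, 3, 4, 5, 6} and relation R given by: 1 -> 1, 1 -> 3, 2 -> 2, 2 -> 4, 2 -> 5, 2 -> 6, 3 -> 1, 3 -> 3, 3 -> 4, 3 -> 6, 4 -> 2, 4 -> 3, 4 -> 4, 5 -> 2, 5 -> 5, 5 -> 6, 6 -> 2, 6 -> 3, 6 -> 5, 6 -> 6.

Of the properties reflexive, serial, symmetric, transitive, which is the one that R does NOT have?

Reflexive: yes — every world is R-related to itself.
Serial: yes — every world has a successor (e.g. 1 R 1).
Symmetric: yes — every pair in R has its reverse in R.
Transitive: no — 1 R 3 and 3 R 4, but not 1 R 4.
Only transitive fails.

transitive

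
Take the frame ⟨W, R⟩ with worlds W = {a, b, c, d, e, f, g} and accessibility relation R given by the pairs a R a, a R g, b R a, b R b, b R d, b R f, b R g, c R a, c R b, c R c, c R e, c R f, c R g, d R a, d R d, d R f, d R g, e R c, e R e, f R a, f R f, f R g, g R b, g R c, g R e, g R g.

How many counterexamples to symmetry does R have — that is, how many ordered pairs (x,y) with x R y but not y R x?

Enumerating: (a,g), (b,a), (b,d), (b,f), (c,a), (c,b), (c,f), (d,a), (d,f), (d,g), (f,a), (f,g), (g,e).

13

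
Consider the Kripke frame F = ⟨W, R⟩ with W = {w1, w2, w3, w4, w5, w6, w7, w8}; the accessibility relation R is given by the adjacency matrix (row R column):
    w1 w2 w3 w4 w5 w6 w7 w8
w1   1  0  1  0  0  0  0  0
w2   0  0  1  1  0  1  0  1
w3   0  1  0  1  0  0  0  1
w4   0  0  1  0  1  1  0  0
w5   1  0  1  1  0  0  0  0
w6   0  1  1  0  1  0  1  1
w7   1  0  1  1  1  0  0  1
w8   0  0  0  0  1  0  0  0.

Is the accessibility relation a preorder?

Reflexive: no — w2 is not related to itself.
Transitive: no — w1 R w3 and w3 R w2, but not w1 R w2.
So R is not a preorder.

No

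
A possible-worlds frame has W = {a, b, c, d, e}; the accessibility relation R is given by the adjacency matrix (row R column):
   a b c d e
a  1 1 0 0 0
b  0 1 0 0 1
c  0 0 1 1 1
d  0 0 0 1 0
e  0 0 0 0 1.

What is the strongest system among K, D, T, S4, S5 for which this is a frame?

T

Serial (axiom D): yes — every world has a successor (e.g. a R a).
Reflexive (axiom T): yes — every world is R-related to itself.
Transitive (axiom 4): no — a R b and b R e, but not a R e.
Euclidean (axiom 5): no — c R d and c R e, but not d R e.
So F validates K, D, T; S4 would additionally require R to be transitive. The strongest is T.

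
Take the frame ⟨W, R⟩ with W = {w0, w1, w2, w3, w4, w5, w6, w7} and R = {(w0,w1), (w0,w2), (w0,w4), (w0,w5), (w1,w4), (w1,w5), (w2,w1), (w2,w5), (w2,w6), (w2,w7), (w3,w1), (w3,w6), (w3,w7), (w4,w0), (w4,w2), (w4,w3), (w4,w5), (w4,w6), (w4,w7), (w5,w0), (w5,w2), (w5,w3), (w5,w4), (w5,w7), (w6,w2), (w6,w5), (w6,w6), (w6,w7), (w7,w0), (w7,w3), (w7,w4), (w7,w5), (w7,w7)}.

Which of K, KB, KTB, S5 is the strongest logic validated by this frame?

Symmetric (axiom B): no — w0 R w1 but not w1 R w0.
Reflexive (axiom T): no — w0 is not related to itself.
Euclidean (axiom 5): no — w0 R w1 and w0 R w2, but not w1 R w2.
So F validates K; KB would additionally require R to be symmetric. The strongest is K.

K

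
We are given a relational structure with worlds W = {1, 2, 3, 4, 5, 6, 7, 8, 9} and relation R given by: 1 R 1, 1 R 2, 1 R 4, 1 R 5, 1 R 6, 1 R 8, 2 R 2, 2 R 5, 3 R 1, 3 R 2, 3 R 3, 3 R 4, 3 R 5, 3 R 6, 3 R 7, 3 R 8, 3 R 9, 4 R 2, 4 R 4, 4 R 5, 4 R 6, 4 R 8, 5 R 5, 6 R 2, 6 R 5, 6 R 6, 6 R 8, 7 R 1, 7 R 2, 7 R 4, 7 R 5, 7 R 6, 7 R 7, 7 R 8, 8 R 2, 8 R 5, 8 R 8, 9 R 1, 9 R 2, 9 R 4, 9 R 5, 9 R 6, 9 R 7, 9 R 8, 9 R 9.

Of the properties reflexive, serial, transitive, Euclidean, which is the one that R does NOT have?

Euclidean

Reflexive: yes — every world is R-related to itself.
Serial: yes — every world has a successor (e.g. 1 R 1).
Transitive: yes — every two-step R-path is closed by a direct edge.
Euclidean: no — 1 R 2 and 1 R 4, but not 2 R 4.
Only Euclidean fails.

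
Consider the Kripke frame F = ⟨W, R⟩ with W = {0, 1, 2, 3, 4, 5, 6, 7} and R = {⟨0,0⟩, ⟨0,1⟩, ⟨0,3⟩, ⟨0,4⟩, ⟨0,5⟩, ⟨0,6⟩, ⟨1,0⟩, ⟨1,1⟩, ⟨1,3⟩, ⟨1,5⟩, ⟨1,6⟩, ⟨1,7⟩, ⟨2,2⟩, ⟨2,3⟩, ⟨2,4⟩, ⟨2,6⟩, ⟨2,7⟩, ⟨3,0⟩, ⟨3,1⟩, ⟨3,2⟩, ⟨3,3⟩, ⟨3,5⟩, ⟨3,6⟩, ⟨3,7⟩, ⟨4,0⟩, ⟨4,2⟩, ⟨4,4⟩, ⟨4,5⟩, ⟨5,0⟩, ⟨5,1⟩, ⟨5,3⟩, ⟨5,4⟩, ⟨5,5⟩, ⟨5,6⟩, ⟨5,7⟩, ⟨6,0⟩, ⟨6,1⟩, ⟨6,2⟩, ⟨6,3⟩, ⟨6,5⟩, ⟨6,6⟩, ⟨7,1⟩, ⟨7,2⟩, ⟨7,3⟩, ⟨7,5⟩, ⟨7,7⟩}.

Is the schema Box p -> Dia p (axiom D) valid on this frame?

The schema D characterises exactly the serial frames.
Serial: yes — every world has a successor (e.g. 0 R 0).

Yes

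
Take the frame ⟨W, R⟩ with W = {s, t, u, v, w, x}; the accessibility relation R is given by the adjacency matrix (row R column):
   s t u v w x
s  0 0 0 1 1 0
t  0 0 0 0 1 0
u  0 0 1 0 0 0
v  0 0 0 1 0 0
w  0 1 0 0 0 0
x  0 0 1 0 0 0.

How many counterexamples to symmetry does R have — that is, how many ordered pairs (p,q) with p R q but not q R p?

Enumerating: (s,v), (s,w), (x,u).

3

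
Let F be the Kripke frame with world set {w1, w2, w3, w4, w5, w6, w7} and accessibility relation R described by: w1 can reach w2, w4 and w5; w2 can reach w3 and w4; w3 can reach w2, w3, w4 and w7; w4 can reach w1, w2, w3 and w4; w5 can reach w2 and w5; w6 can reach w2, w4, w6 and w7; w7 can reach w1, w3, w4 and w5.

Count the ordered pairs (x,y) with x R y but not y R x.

9

Enumerating: (w1,w2), (w1,w5), (w5,w2), (w6,w2), (w6,w4), (w6,w7), (w7,w1), (w7,w4), (w7,w5).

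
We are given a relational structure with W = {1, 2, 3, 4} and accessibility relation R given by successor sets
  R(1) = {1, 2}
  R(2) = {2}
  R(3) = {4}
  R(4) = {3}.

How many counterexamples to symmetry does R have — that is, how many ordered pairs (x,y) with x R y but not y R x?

Enumerating: (1,2).

1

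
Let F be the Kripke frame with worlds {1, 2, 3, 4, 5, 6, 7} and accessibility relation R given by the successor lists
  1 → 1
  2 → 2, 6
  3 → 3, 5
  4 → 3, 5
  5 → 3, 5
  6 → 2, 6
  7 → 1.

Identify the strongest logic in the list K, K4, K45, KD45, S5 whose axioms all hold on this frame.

KD45

Transitive (axiom 4): yes — every two-step R-path is closed by a direct edge.
Euclidean (axiom 5): yes — any two successors of a common world are R-related.
Serial (axiom D): yes — every world has a successor (e.g. 1 R 1).
Reflexive (axiom T): no — 4 is not related to itself.
So F validates K, K4, K45, KD45; S5 would additionally require R to be reflexive. The strongest is KD45.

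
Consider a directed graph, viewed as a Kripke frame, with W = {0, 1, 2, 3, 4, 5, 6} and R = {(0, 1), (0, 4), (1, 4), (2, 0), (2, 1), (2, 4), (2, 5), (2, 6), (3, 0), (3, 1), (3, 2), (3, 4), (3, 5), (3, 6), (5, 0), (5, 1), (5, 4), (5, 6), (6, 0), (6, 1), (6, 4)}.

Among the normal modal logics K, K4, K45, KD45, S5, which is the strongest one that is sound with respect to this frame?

K4

Transitive (axiom 4): yes — every two-step R-path is closed by a direct edge.
Euclidean (axiom 5): no — 0 R 4 and 0 R 1, but not 4 R 1.
Serial (axiom D): no — 4 has no R-successor.
Reflexive (axiom T): no — 0 is not related to itself.
So F validates K, K4; K45 would additionally require R to be Euclidean. The strongest is K4.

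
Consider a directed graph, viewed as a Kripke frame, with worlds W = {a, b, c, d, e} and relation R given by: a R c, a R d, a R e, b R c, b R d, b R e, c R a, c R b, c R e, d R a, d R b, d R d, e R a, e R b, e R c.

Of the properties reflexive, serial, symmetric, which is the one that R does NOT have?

reflexive

Reflexive: no — a is not related to itself.
Serial: yes — every world has a successor (e.g. a R c).
Symmetric: yes — every pair in R has its reverse in R.
Only reflexive fails.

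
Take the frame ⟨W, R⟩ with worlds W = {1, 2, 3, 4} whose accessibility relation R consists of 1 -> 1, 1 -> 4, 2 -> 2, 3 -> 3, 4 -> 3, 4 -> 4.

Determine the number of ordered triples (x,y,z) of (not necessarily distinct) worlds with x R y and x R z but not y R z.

2

Enumerating: (1,4,1), (4,3,4).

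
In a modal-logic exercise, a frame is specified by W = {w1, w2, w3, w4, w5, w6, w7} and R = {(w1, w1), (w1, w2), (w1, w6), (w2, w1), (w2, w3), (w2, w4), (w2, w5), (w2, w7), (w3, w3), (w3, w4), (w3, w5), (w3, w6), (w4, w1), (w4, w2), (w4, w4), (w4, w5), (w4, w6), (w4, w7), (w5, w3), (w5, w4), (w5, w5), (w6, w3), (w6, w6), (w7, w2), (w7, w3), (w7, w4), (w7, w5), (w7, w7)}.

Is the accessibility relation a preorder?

No

Reflexive: no — w2 is not related to itself.
Transitive: no — w1 R w2 and w2 R w3, but not w1 R w3.
So R is not a preorder.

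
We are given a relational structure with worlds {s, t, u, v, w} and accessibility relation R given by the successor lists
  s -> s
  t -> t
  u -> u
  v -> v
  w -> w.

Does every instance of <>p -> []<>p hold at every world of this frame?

The schema 5 characterises exactly the Euclidean frames.
Euclidean: yes — any two successors of a common world are R-related.

Yes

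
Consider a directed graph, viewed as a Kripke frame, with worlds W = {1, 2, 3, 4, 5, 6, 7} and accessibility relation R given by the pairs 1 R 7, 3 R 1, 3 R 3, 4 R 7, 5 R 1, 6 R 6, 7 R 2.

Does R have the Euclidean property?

No

Euclidean: no — 1 R 7 and 1 R 7, but not 7 R 7.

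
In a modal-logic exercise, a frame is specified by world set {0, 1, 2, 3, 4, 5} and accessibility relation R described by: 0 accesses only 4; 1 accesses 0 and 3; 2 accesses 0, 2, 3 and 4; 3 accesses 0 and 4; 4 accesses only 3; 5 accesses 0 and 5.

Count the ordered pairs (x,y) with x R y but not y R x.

8

Enumerating: (0,4), (1,0), (1,3), (2,0), (2,3), (2,4), (3,0), (5,0).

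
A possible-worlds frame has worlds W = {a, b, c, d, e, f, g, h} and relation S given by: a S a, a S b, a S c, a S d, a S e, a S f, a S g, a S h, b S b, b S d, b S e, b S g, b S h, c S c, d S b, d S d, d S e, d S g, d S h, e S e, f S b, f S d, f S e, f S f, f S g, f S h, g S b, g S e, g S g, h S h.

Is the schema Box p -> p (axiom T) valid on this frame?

By correspondence theory, T is valid on a frame iff S is reflexive.
Reflexive: yes — every world is S-related to itself.

Yes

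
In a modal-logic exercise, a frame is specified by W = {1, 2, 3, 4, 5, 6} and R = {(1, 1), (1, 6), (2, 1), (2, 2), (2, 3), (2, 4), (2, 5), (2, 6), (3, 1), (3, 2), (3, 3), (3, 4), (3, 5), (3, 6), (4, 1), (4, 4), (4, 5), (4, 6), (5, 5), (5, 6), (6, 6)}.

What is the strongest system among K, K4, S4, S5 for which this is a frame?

S4

Transitive (axiom 4): yes — every two-step R-path is closed by a direct edge.
Reflexive (axiom T): yes — every world is R-related to itself.
Euclidean (axiom 5): no — 2 R 1 and 2 R 3, but not 1 R 3.
So F validates K, K4, S4; S5 would additionally require R to be Euclidean. The strongest is S4.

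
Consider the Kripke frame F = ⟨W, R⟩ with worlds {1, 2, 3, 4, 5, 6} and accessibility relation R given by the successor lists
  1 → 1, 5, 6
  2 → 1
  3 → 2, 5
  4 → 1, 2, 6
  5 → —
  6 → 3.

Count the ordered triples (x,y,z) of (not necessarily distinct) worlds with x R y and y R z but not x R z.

8

Enumerating: (1,6,3), (2,1,5), (2,1,6), (3,2,1), (4,1,5), (4,6,3), (6,3,2), (6,3,5).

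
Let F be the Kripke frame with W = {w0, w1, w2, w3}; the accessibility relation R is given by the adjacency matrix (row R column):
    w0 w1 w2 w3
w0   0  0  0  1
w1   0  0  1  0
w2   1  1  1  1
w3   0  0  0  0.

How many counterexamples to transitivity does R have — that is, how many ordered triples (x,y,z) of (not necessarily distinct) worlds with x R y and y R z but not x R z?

Enumerating: (w1,w2,w0), (w1,w2,w1), (w1,w2,w3).

3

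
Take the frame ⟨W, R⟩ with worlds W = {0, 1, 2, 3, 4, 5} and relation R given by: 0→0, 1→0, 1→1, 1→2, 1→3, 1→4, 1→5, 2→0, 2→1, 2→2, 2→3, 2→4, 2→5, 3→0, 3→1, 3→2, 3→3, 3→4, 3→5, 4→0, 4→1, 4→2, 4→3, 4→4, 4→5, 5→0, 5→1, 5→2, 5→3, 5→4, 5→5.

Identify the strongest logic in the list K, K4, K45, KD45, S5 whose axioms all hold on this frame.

K4

Transitive (axiom 4): yes — every two-step R-path is closed by a direct edge.
Euclidean (axiom 5): no — 1 R 0 and 1 R 2, but not 0 R 2.
Serial (axiom D): yes — every world has a successor (e.g. 0 R 0).
Reflexive (axiom T): yes — every world is R-related to itself.
So F validates K, K4; K45 would additionally require R to be Euclidean. The strongest is K4.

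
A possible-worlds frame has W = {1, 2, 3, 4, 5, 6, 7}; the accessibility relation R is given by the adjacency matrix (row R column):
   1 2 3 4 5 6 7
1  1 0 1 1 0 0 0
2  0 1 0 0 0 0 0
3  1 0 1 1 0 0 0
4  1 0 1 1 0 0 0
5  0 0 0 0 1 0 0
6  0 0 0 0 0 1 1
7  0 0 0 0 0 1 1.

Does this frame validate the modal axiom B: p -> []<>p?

Yes

The schema B characterises exactly the symmetric frames.
Symmetric: yes — every pair in R has its reverse in R.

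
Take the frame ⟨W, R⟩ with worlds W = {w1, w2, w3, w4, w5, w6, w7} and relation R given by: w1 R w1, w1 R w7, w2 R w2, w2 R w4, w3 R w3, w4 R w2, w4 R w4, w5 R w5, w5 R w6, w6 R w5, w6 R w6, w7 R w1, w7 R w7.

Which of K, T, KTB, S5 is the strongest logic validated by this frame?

Reflexive (axiom T): yes — every world is R-related to itself.
Symmetric (axiom B): yes — every pair in R has its reverse in R.
Euclidean (axiom 5): yes — any two successors of a common world are R-related.
So F validates K, T, KTB, S5. The strongest is S5.

S5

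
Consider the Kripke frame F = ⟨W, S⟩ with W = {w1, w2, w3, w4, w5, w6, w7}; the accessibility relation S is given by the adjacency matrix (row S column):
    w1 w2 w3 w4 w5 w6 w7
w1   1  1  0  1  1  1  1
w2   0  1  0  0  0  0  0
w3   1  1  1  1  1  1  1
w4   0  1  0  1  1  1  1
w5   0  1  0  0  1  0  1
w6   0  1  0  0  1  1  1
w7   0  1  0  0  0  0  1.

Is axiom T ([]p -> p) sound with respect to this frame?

Yes

Axiom T corresponds to the accessibility relation being reflexive.
Reflexive: yes — every world is S-related to itself.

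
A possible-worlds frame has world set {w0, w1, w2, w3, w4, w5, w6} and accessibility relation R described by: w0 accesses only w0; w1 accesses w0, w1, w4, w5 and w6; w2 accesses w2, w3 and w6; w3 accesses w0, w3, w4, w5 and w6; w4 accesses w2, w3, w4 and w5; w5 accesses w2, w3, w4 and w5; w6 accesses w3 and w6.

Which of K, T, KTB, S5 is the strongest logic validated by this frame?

Reflexive (axiom T): yes — every world is R-related to itself.
Symmetric (axiom B): no — w1 R w0 but not w0 R w1.
Euclidean (axiom 5): no — w1 R w0 and w1 R w4, but not w0 R w4.
So F validates K, T; KTB would additionally require R to be symmetric. The strongest is T.

T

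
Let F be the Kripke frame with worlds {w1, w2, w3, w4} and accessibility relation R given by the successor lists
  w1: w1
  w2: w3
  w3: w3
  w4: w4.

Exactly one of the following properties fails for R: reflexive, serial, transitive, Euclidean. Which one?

reflexive

Reflexive: no — w2 is not related to itself.
Serial: yes — every world has a successor (e.g. w1 R w1).
Transitive: yes — every two-step R-path is closed by a direct edge.
Euclidean: yes — any two successors of a common world are R-related.
Only reflexive fails.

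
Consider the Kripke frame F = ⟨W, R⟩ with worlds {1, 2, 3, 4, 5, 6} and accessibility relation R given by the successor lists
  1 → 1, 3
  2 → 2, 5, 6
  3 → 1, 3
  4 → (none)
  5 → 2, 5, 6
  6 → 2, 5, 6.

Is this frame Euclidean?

Yes

Euclidean: yes — any two successors of a common world are R-related.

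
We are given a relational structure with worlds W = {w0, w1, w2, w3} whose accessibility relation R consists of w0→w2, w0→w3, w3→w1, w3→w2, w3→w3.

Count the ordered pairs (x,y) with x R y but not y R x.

Enumerating: (w0,w2), (w0,w3), (w3,w1), (w3,w2).

4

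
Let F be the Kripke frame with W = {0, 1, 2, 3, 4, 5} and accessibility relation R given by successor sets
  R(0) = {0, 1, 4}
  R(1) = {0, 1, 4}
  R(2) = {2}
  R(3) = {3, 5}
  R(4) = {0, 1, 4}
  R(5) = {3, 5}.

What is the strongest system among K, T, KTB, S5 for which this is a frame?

S5

Reflexive (axiom T): yes — every world is R-related to itself.
Symmetric (axiom B): yes — every pair in R has its reverse in R.
Euclidean (axiom 5): yes — any two successors of a common world are R-related.
So F validates K, T, KTB, S5. The strongest is S5.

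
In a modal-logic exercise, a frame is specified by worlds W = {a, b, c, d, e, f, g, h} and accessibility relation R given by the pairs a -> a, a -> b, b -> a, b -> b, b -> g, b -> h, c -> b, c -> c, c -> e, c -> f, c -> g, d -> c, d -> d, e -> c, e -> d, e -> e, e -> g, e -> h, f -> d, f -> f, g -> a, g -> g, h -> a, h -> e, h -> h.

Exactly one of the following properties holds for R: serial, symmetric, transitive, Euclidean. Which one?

Serial: yes — every world has a successor (e.g. a R a).
Symmetric: no — b R g but not g R b.
Transitive: no — a R b and b R g, but not a R g.
Euclidean: no — b R a and b R g, but not a R g.
Only serial holds.

serial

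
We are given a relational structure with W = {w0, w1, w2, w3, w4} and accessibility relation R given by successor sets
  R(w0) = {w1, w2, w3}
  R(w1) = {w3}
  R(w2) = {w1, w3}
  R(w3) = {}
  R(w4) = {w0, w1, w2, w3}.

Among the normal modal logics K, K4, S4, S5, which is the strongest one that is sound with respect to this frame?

Transitive (axiom 4): yes — every two-step R-path is closed by a direct edge.
Reflexive (axiom T): no — w0 is not related to itself.
Euclidean (axiom 5): no — w0 R w1 and w0 R w2, but not w1 R w2.
So F validates K, K4; S4 would additionally require R to be reflexive. The strongest is K4.

K4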